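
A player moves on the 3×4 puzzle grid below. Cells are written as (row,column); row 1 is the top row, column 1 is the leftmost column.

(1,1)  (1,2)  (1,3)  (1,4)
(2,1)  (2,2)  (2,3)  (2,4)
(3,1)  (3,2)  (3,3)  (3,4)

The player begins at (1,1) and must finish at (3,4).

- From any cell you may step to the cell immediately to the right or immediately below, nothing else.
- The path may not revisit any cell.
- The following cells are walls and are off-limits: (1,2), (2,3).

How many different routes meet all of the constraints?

A right/down-only route from (1,1) to (3,4) makes exactly 2 down-moves and 3 right-moves in some order.
With no other constraints that would be C(5,2) = 10 routes.
Subtract routes through each blocked cell (inclusion–exclusion for overlaps): − through (1,2): 6 − through (2,3): 6 + through (1,2)&(2,3): 4 → 2.
That gives 2 routes.

2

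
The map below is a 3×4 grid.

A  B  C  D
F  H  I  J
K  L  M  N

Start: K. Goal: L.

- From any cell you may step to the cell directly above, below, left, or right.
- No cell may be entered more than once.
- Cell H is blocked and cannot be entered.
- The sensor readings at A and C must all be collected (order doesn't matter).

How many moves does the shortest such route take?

Any route passes through A and C in some order between K and L. Summing Manhattan distances along each leg and taking the cheapest ordering (K → A → C → L) gives a lower bound of 2 + 2 + 3 = 7 moves.
A route of 7 moves achieves this: K → F → A → B → C → I → M → L.
Since 7 matches the lower bound, it is optimal.

7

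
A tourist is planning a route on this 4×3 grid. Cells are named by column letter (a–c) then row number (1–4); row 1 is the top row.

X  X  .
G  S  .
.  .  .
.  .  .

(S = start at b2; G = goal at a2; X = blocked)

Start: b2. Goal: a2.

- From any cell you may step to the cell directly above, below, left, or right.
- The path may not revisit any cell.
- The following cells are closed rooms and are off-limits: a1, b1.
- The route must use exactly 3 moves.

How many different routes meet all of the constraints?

1

Need simple routes of exactly 3 moves from b2 to a2 (Manhattan distance 1, so 1 moves are spent on a detour and 1 undoing it).
Enumerating: b2 b3 a3 a2.
That gives 1 route.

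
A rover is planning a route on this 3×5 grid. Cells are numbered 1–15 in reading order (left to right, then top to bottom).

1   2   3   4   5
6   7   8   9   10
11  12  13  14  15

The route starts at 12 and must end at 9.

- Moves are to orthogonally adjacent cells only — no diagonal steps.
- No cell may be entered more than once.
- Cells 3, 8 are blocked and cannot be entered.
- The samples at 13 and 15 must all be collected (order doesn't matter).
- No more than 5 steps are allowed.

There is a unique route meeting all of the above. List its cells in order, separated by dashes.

The 5-move cap with required stops at 13, 15 leaves no slack for detours.
Route from 12: 3× right (reaching 15), up to 10, left to 9 — 5 moves in all.
Check: all required cells visited; 5 ≤ 5 moves.

12 - 13 - 14 - 15 - 10 - 9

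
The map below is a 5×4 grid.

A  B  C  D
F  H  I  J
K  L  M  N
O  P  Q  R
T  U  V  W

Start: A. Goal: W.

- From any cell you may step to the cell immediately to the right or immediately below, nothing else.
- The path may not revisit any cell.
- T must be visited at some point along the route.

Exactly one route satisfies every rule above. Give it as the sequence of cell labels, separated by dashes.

Moves only go right or down, so the column and row indices never decrease.
Route from A: 4× down (reaching T), 3× right (reaching W) — 7 moves in all.
Check: all required cells visited.

A - F - K - O - T - U - V - W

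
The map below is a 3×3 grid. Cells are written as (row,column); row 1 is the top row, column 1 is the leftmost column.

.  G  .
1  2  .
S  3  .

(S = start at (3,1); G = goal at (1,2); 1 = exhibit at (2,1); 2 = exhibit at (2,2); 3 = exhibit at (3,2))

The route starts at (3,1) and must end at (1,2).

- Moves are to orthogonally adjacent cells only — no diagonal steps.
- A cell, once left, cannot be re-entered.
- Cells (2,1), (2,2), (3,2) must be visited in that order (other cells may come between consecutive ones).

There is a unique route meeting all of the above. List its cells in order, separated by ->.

The waypoints must appear in the order (2,1), (2,2), (3,2), with no cell reused.
Route from (3,1): up to (2,1), right to (2,2), down to (3,2), right to (3,3), 2× up (reaching (1,3)), left to (1,2) — 7 moves in all.
Check: order respected (1 at step 1, 2 at step 2, 3 at step 3).

(3,1) -> (2,1) -> (2,2) -> (3,2) -> (3,3) -> (2,3) -> (1,3) -> (1,2)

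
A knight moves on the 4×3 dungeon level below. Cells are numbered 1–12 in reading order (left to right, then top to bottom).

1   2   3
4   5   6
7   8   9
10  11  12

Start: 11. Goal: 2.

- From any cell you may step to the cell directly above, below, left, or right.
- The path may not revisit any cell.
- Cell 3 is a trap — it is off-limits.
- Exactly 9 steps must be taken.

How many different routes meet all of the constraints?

2

Need simple routes of exactly 9 moves from 11 to 2 (Manhattan distance 3, so 3 moves are spent on a detour and 3 undoing it).
Enumerating: 11 10 7 8 9 6 5 4 1 2 | 11 12 9 6 5 8 7 4 1 2.
That gives 2 routes.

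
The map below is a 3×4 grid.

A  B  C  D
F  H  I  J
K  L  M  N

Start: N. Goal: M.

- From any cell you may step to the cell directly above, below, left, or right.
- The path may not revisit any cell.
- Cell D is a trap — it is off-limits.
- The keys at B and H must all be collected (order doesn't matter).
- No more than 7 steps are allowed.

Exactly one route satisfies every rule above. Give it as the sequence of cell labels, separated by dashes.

The 7-move cap with required stops at B, H leaves no slack for detours.
Route from N: up 1 to J, left 1 to I, up 1 to C, left 1 to B, down 2 to L, right 1 to M — 7 moves in all.
Check: all required cells visited; 7 ≤ 7 moves.

N - J - I - C - B - H - L - M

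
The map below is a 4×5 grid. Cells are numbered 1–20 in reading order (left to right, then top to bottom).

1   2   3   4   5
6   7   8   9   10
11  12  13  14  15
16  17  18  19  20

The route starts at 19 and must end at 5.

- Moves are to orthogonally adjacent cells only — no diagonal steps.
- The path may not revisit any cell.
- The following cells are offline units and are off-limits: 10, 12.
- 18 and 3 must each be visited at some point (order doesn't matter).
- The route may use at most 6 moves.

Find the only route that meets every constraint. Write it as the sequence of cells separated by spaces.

The budget equals the shortest possible length, so every move has to be on a shortest route through the required cells.
Route from 19: left 1 to 18, up 3 to 3, right 2 to 5 — 6 moves in all.
Check: all required cells visited; 6 ≤ 6 moves.

19 18 13 8 3 4 5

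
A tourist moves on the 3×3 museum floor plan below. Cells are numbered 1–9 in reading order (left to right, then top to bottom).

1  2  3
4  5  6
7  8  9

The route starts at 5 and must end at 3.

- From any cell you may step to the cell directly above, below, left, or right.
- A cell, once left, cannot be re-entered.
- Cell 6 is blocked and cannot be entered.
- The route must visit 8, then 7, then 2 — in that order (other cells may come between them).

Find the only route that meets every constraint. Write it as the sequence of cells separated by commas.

5, 8, 7, 4, 1, 2, 3

The waypoints must appear in the order 8, 7, 2, with no cell reused.
Route from 5: down 1 to 8, left 1 to 7, up 2 to 1, right 2 to 3 — 6 moves in all.
Check: order respected (8 at step 1, 7 at step 2, 2 at step 5).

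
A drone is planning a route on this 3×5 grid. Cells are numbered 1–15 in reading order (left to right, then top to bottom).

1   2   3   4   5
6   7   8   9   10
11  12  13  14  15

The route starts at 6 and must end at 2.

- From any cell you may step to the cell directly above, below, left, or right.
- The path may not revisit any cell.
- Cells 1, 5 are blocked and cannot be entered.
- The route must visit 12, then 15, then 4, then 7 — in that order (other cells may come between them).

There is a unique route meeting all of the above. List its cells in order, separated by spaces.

The waypoints must appear in the order 12, 15, 4, 7, with no cell reused.
Route from 6: down 1 to 11, right 4 to 15, up 1 to 10, left 1 to 9, up 1 to 4, left 1 to 3, down 1 to 8, left 1 to 7, up 1 to 2 — 12 moves in all.
Check: order respected (12 at step 2, 15 at step 5, 4 at step 8, 7 at step 11).

6 11 12 13 14 15 10 9 4 3 8 7 2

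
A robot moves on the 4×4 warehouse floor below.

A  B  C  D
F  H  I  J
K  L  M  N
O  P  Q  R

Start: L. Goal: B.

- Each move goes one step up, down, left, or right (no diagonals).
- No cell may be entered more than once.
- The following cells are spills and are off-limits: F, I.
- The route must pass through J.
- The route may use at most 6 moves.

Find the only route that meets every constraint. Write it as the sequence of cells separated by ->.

The 6-move cap with required stops at J leaves no slack for detours.
Route from L: right 2 to N, up 2 to D, left 2 to B — 6 moves in all.
Check: all required cells visited; 6 ≤ 6 moves.

L -> M -> N -> J -> D -> C -> B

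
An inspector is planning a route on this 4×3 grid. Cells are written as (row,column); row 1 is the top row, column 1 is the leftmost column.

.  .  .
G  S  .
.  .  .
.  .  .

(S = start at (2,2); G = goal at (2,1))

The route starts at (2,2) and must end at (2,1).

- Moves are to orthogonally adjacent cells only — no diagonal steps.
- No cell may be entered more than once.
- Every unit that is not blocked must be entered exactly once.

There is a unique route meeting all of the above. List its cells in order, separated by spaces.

Need to visit all 12 open cells exactly once, starting at (2,2) and ending at (2,1).
Route from (2,2): down to (3,2), left to (3,1), down to (4,1), 2× right (reaching (4,3)), 3× up (reaching (1,3)), 2× left (reaching (1,1)), down to (2,1) — 11 moves in all.
Check: all 12 open cells covered.

(2,2) (3,2) (3,1) (4,1) (4,2) (4,3) (3,3) (2,3) (1,3) (1,2) (1,1) (2,1)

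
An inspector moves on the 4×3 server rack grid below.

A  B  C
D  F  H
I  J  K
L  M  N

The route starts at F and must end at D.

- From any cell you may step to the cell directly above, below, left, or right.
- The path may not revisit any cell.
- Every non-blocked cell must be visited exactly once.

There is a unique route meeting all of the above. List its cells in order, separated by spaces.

F J I L M N K H C B A D

Need to visit all 12 open cells exactly once, starting at F and ending at D.
Cell C has only two open neighbours (H and B), so the path must pass straight through it: one of those is the cell it's entered from and the other is where it exits.
Route from F: down 1 to J, left 1 to I, down 1 to L, right 2 to N, up 3 to C, left 2 to A, down 1 to D — 11 moves in all.
Check: all 12 open cells covered.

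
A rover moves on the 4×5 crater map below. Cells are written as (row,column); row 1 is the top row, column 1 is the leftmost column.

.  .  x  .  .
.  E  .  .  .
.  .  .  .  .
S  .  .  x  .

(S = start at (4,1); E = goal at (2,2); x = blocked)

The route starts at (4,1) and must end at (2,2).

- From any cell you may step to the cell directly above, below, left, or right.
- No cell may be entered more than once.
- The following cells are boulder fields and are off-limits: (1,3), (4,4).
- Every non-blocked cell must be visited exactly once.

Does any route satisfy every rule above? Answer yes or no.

no

Cell (4,5) has only one open neighbour but is neither the start nor the goal, so a Hamiltonian route would have to both enter and leave it through the same neighbour — impossible without revisiting.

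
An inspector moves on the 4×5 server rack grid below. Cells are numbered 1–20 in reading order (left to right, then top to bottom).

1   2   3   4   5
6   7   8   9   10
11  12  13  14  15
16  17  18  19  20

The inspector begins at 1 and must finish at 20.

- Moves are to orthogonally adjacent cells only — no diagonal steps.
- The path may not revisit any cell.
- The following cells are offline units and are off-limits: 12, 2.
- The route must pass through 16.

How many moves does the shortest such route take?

Any route passes through 16 somewhere between 1 and 20. Summing Manhattan distances along the two legs (1 → 16 → 20) gives a lower bound of 3 + 4 = 7 moves.
A route of 7 moves achieves this: 1 → 6 → 11 → 16 → 17 → 18 → 19 → 20.
Since 7 matches the lower bound, it is optimal.

7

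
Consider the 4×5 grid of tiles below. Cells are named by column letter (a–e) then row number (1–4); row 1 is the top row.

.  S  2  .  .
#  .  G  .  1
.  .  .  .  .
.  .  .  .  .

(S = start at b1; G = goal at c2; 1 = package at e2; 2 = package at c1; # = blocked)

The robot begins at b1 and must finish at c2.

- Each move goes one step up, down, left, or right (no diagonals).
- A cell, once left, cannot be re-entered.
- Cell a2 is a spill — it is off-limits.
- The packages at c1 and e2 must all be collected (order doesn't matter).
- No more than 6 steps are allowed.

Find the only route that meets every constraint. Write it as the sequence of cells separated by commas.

Any route must reach c1 and e2 and still end at c2 within 6 moves, so the order of the required stops is forced.
Route from b1: 3× right (reaching e1), down to e2, 2× left (reaching c2) — 6 moves in all.
Check: all required cells visited; 6 ≤ 6 moves.

b1, c1, d1, e1, e2, d2, c2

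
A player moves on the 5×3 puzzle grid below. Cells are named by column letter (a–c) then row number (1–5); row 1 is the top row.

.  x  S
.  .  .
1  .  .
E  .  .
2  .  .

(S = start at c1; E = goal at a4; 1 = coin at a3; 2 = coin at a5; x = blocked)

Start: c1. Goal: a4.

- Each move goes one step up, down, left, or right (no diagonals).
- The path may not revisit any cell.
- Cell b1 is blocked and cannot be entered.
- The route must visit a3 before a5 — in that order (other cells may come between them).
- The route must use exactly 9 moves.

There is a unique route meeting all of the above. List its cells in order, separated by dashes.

c1 - c2 - b2 - a2 - a3 - b3 - b4 - b5 - a5 - a4

The waypoints must appear in the order a3, a5, with no cell reused.
Route from c1: down 1 to c2, left 2 to a2, down 1 to a3, right 1 to b3, down 2 to b5, left 1 to a5, up 1 to a4 — 9 moves in all.
Check: order respected (1 at step 4, 2 at step 8); 9 moves as required.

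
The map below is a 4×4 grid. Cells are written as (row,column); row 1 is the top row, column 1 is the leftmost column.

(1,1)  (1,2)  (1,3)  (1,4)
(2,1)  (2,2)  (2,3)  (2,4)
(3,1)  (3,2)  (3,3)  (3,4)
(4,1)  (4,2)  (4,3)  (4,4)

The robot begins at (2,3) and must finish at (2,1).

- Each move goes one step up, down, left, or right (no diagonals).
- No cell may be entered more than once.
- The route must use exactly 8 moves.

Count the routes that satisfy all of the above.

Need simple routes of exactly 8 moves from (2,3) to (2,1) (Manhattan distance 2, so 3 moves are spent on a detour and 3 undoing it).
Branch systematically from the start, pruning whenever the remaining move budget drops below the Manhattan distance to (2,1) or differs from it in parity. Grouping the completions by first move — via (1,3): 3; via (3,3): 7; via (2,2): 1; via (2,4): 11 — and summing: 3 + 7 + 1 + 11 = 22.
That gives 22 routes.

22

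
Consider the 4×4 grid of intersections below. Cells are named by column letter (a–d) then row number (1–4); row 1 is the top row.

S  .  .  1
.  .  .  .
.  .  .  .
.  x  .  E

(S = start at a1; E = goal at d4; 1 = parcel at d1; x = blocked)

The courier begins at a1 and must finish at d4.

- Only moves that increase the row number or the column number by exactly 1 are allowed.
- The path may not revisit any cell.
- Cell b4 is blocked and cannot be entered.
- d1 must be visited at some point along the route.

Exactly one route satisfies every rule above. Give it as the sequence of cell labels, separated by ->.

Moves only go right or down, so the column and row indices never decrease.
Route from a1: right 3 to d1, down 3 to d4 — 6 moves in all.
Check: all required cells visited.

a1 -> b1 -> c1 -> d1 -> d2 -> d3 -> d4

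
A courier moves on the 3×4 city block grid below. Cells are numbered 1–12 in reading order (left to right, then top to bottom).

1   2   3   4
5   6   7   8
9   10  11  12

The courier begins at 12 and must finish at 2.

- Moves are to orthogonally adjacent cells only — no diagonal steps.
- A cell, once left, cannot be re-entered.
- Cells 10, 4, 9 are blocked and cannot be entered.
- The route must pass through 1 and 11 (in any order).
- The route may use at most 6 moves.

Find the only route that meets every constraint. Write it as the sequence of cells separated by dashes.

12 - 11 - 7 - 6 - 5 - 1 - 2

Any route must reach 1 and 11 and still end at 2 within 6 moves, so the order of the required stops is forced.
Route from 12: left 1 to 11, up 1 to 7, left 2 to 5, up 1 to 1, right 1 to 2 — 6 moves in all.
Check: all required cells visited; 6 ≤ 6 moves.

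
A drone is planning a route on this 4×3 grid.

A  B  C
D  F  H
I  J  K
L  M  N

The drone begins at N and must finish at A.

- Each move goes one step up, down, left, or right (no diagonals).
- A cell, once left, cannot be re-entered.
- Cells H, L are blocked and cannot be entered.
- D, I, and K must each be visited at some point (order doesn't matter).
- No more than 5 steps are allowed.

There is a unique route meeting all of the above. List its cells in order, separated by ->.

N -> K -> J -> I -> D -> A

The 5-move cap with required stops at D, I, K leaves no slack for detours.
Route from N: up to K, 2× left (reaching I), 2× up (reaching A) — 5 moves in all.
Check: all required cells visited; 5 ≤ 5 moves.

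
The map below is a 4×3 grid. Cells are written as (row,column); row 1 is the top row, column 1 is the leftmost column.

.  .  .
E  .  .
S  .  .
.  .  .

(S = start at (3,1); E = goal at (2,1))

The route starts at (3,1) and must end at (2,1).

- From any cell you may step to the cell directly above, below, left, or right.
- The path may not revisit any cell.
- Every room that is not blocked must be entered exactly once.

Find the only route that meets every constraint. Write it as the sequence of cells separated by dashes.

(3,1) - (4,1) - (4,2) - (4,3) - (3,3) - (3,2) - (2,2) - (2,3) - (1,3) - (1,2) - (1,1) - (2,1)

Need to visit all 12 open cells exactly once, starting at (3,1) and ending at (2,1).
Cell (1,1) has only two open neighbours ((2,1) and (1,2)), so the path must pass straight through it: one of those is the cell it's entered from and the other is where it exits.
Route from (3,1): down 1 to (4,1), right 2 to (4,3), up 1 to (3,3), left 1 to (3,2), up 1 to (2,2), right 1 to (2,3), up 1 to (1,3), left 2 to (1,1), down 1 to (2,1) — 11 moves in all.
Check: all 12 open cells covered.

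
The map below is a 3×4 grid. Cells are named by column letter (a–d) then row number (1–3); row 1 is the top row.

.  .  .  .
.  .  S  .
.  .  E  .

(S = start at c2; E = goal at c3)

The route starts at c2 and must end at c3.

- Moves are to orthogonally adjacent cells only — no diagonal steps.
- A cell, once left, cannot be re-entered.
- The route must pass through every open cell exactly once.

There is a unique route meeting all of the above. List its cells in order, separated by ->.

c2 -> b2 -> b3 -> a3 -> a2 -> a1 -> b1 -> c1 -> d1 -> d2 -> d3 -> c3

Need to visit all 12 open cells exactly once, starting at c2 and ending at c3.
Route from c2: left to b2, down to b3, left to a3, 2× up (reaching a1), 3× right (reaching d1), 2× down (reaching d3), left to c3 — 11 moves in all.
Check: all 12 open cells covered.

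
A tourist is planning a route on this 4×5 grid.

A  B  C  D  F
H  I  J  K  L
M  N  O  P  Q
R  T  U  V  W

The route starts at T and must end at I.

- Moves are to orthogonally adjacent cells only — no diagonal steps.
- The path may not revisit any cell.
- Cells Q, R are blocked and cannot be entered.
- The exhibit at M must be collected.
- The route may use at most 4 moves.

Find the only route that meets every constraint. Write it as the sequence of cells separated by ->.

T -> N -> M -> H -> I

The 4-move cap with required stops at M leaves no slack for detours.
Route from T: up to N, left to M, up to H, right to I — 4 moves in all.
Check: all required cells visited; 4 ≤ 4 moves.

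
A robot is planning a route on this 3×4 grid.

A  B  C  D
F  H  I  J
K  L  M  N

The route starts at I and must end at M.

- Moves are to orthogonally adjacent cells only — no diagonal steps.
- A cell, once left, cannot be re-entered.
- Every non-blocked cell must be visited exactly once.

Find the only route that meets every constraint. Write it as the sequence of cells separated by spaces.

I H L K F A B C D J N M

Need to visit all 12 open cells exactly once, starting at I and ending at M.
Cell N has only two open neighbours (J and M), so the path must pass straight through it: one of those is the cell it's entered from and the other is where it exits.
Route from I: left 1 to H, down 1 to L, left 1 to K, up 2 to A, right 3 to D, down 2 to N, left 1 to M — 11 moves in all.
Check: all 12 open cells covered.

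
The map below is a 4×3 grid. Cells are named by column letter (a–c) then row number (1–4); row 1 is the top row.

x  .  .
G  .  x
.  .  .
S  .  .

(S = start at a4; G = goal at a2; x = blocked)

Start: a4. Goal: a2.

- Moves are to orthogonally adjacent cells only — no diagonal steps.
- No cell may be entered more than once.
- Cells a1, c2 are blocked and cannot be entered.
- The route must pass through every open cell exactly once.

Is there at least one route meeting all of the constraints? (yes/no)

Cell c1 has only one open neighbour but is neither the start nor the goal, so a Hamiltonian route would have to both enter and leave it through the same neighbour — impossible without revisiting.

no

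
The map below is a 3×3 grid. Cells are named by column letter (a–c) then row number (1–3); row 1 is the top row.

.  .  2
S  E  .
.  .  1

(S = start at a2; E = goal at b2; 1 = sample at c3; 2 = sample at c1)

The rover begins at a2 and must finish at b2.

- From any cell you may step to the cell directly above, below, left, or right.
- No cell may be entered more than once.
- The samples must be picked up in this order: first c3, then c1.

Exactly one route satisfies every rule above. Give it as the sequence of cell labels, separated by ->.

The waypoints must appear in the order c3, c1, with no cell reused.
Route from a2: down 1 to a3, right 2 to c3, up 2 to c1, left 1 to b1, down 1 to b2 — 7 moves in all.
Check: order respected (1 at step 3, 2 at step 5).

a2 -> a3 -> b3 -> c3 -> c2 -> c1 -> b1 -> b2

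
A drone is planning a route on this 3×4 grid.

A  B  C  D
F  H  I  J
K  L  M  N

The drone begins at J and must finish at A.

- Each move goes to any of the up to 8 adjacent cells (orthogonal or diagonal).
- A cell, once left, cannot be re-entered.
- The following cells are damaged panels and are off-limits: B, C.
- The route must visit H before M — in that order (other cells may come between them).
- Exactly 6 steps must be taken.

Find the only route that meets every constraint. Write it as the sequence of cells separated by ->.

The waypoints must appear in the order H, M, with no cell reused.
Route from J: left 2 to H, down-right 1 to M, left 1 to L, up-left 1 to F, up 1 to A — 6 moves in all.
Check: order respected (H at step 2, M at step 3); 6 moves as required.

J -> I -> H -> M -> L -> F -> A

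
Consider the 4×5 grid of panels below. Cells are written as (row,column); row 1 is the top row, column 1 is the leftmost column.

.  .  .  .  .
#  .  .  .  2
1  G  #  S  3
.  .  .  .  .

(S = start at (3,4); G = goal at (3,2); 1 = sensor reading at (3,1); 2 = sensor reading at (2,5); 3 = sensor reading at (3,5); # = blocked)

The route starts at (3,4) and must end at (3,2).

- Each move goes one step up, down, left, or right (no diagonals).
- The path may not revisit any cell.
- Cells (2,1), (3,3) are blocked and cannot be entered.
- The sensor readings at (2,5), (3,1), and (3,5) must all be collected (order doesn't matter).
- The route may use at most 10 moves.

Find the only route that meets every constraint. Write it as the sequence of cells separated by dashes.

(3,4) - (2,4) - (2,5) - (3,5) - (4,5) - (4,4) - (4,3) - (4,2) - (4,1) - (3,1) - (3,2)

The budget equals the shortest possible length, so every move has to be on a shortest route through the required cells.
Route from (3,4): up 1 to (2,4), right 1 to (2,5), down 2 to (4,5), left 4 to (4,1), up 1 to (3,1), right 1 to (3,2) — 10 moves in all.
Check: all required cells visited; 10 ≤ 10 moves.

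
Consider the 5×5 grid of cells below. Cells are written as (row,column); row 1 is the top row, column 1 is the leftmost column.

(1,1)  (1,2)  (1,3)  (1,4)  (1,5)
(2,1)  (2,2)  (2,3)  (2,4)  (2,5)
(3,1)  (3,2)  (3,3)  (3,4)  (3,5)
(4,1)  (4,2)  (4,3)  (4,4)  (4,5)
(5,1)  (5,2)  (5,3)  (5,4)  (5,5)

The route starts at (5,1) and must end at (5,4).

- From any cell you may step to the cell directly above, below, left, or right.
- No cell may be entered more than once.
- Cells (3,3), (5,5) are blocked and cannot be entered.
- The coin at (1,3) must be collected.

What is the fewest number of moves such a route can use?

11

Any route passes through (1,3) somewhere between (5,1) and (5,4). Summing Manhattan distances along the two legs ((5,1) → (1,3) → (5,4)) gives a lower bound of 6 + 5 = 11 moves.
A route of 11 moves achieves this: (5,1) → (4,1) → (3,1) → (2,1) → (1,1) → (1,2) → (1,3) → (2,3) → (2,4) → (3,4) → (4,4) → (5,4).
Since 11 matches the lower bound, it is optimal.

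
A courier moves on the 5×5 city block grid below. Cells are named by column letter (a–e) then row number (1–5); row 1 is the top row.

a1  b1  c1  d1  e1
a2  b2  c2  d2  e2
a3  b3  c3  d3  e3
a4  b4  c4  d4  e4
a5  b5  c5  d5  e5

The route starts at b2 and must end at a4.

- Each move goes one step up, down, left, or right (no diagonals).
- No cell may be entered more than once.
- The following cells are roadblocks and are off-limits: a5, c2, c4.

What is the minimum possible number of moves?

3

The Manhattan distance from b2 to a4 is |2−4| + |2−1| = 3, so at least 3 moves are needed.
A route of 3 moves achieves this: b2 → b3 → b4 → a4.
Since 3 matches the lower bound, it is optimal.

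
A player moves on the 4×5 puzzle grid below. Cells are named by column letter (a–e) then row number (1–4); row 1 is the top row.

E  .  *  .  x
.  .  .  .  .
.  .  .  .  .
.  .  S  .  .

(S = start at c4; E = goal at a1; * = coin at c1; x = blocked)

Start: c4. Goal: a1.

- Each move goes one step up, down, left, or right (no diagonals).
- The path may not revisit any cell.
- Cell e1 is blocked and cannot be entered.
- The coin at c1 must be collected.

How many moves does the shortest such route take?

5

Any route passes through c1 somewhere between c4 and a1. Summing Manhattan distances along the two legs (c4 → c1 → a1) gives a lower bound of 3 + 2 = 5 moves.
A route of 5 moves achieves this: c4 → c3 → c2 → c1 → b1 → a1.
Since 5 matches the lower bound, it is optimal.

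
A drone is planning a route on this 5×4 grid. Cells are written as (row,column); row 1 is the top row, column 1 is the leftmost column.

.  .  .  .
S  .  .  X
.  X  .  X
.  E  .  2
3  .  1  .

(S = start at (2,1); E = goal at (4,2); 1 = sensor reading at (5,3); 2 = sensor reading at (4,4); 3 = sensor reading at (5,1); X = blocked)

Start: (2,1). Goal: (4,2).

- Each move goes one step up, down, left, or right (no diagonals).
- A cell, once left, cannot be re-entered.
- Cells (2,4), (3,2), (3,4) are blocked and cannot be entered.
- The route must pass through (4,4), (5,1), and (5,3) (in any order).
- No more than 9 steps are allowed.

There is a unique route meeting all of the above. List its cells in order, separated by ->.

The budget equals the shortest possible length, so every move has to be on a shortest route through the required cells.
Route from (2,1): 3× down (reaching (5,1)), 3× right (reaching (5,4)), up to (4,4), 2× left (reaching (4,2)) — 9 moves in all.
Check: all required cells visited; 9 ≤ 9 moves.

(2,1) -> (3,1) -> (4,1) -> (5,1) -> (5,2) -> (5,3) -> (5,4) -> (4,4) -> (4,3) -> (4,2)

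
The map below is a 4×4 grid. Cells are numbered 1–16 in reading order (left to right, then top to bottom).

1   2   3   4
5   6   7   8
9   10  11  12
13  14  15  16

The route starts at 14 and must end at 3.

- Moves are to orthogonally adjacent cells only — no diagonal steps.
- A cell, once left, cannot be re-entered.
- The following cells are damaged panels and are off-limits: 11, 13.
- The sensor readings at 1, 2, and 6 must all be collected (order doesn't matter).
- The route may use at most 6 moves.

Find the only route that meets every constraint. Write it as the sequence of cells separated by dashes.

14 - 10 - 6 - 5 - 1 - 2 - 3

The 6-move cap with required stops at 1, 2, 6 leaves no slack for detours.
Route from 14: 2× up (reaching 6), left to 5, up to 1, 2× right (reaching 3) — 6 moves in all.
Check: all required cells visited; 6 ≤ 6 moves.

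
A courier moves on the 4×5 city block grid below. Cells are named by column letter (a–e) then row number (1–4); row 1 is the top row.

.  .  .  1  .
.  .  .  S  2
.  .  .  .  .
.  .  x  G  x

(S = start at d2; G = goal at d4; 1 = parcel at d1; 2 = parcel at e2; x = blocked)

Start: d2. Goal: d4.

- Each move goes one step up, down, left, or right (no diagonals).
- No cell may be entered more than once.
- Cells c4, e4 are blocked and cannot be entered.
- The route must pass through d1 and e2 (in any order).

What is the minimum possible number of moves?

Any route passes through d1 and e2 in some order between d2 and d4. Summing Manhattan distances along each leg and taking the cheapest ordering (d2 → d1 → e2 → d4) gives a lower bound of 1 + 2 + 3 = 6 moves.
A route of 6 moves achieves this: d2 → d1 → e1 → e2 → e3 → d3 → d4.
Since 6 matches the lower bound, it is optimal.

6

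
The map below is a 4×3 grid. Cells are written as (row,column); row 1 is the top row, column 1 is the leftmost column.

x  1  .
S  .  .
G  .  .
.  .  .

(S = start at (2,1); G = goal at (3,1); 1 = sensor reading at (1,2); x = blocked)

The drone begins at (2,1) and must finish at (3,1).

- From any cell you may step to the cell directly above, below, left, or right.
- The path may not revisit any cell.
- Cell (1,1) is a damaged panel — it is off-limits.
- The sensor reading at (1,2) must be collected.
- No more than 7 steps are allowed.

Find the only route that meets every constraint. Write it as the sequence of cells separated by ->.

The 7-move cap with required stops at (1,2) leaves no slack for detours.
Route from (2,1): right 1 to (2,2), up 1 to (1,2), right 1 to (1,3), down 2 to (3,3), left 2 to (3,1) — 7 moves in all.
Check: all required cells visited; 7 ≤ 7 moves.

(2,1) -> (2,2) -> (1,2) -> (1,3) -> (2,3) -> (3,3) -> (3,2) -> (3,1)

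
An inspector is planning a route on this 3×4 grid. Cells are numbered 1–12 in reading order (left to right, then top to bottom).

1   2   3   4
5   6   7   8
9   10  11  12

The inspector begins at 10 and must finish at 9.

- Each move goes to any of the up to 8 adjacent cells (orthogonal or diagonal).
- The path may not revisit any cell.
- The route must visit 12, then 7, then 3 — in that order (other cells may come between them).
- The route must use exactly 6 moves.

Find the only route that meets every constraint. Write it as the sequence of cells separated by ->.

10 -> 11 -> 12 -> 7 -> 3 -> 6 -> 9

The waypoints must appear in the order 12, 7, 3, with no cell reused.
Route from 10: 2× right (reaching 12), up-left to 7, up to 3, 2× down-left (reaching 9) — 6 moves in all.
Check: order respected (12 at step 2, 7 at step 3, 3 at step 4); 6 moves as required.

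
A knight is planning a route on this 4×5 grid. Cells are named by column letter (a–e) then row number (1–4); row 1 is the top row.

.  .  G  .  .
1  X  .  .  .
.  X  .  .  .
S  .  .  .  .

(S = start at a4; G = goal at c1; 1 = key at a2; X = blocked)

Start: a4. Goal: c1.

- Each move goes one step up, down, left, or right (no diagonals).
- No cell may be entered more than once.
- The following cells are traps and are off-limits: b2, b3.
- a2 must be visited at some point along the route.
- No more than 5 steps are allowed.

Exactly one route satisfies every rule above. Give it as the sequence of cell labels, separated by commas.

Any route must reach a2 and still end at c1 within 5 moves, so the order of the required stops is forced.
Route from a4: 3× up (reaching a1), 2× right (reaching c1) — 5 moves in all.
Check: all required cells visited; 5 ≤ 5 moves.

a4, a3, a2, a1, b1, c1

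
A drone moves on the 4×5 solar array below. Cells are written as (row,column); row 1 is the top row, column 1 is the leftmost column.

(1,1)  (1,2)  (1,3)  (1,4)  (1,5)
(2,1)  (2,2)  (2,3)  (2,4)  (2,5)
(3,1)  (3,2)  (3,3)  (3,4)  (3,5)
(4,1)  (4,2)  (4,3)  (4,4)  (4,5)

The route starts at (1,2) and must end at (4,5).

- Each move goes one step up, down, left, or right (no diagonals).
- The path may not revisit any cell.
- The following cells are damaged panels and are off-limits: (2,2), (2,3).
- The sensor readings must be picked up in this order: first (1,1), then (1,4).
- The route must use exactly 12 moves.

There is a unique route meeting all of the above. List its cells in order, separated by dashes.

The waypoints must appear in the order (1,1), (1,4), with no cell reused.
Route from (1,2): left to (1,1), 2× down (reaching (3,1)), 3× right (reaching (3,4)), 2× up (reaching (1,4)), right to (1,5), 3× down (reaching (4,5)) — 12 moves in all.
Check: order respected ((1,1) at step 1, (1,4) at step 8); 12 moves as required.

(1,2) - (1,1) - (2,1) - (3,1) - (3,2) - (3,3) - (3,4) - (2,4) - (1,4) - (1,5) - (2,5) - (3,5) - (4,5)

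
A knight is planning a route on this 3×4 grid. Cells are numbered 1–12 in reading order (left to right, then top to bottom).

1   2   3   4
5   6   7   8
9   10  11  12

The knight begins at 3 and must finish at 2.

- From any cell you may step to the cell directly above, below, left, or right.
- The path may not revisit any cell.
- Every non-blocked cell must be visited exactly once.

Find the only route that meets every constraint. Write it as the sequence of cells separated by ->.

Need to visit all 12 open cells exactly once, starting at 3 and ending at 2.
Cell 9 has only two open neighbours (5 and 10), so the path must pass straight through it: one of those is the cell it's entered from and the other is where it exits.
Route from 3: right to 4, 2× down (reaching 12), left to 11, up to 7, left to 6, down to 10, left to 9, 2× up (reaching 1), right to 2 — 11 moves in all.
Check: all 12 open cells covered.

3 -> 4 -> 8 -> 12 -> 11 -> 7 -> 6 -> 10 -> 9 -> 5 -> 1 -> 2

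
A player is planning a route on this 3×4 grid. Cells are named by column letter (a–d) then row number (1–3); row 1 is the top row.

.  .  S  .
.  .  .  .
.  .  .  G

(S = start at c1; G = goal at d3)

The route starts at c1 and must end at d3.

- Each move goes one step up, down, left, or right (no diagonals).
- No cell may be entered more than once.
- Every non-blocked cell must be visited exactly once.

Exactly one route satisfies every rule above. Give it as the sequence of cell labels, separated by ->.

c1 -> d1 -> d2 -> c2 -> b2 -> b1 -> a1 -> a2 -> a3 -> b3 -> c3 -> d3

Need to visit all 12 open cells exactly once, starting at c1 and ending at d3.
Cell d1 has only two open neighbours (d2 and c1), so the path must pass straight through it: one of those is the cell it's entered from and the other is where it exits.
Route from c1: right to d1, down to d2, 2× left (reaching b2), up to b1, left to a1, 2× down (reaching a3), 3× right (reaching d3) — 11 moves in all.
Check: all 12 open cells covered.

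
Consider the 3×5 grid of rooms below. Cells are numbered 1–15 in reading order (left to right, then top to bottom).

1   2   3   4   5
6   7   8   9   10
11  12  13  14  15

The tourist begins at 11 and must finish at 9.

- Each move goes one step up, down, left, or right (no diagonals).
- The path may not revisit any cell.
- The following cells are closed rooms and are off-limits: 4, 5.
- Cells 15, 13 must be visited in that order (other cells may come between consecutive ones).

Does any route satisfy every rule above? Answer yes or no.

no

Ignoring the required order, 11 revisit-free routes from 11 to 9 pass through all of 15 and 13; the waypoint orders that occur are 13 → 15 (11) — never 15 → 13.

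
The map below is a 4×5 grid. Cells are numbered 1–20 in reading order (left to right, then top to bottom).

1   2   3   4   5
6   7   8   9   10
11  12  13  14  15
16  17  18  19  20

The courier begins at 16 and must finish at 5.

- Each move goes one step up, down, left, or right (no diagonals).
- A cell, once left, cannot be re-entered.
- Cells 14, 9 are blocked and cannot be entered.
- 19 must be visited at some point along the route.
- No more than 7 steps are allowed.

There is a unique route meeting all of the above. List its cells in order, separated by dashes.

Any route must reach 19 and still end at 5 within 7 moves, so the order of the required stops is forced.
Route from 16: right 4 to 20, up 3 to 5 — 7 moves in all.
Check: all required cells visited; 7 ≤ 7 moves.

16 - 17 - 18 - 19 - 20 - 15 - 10 - 5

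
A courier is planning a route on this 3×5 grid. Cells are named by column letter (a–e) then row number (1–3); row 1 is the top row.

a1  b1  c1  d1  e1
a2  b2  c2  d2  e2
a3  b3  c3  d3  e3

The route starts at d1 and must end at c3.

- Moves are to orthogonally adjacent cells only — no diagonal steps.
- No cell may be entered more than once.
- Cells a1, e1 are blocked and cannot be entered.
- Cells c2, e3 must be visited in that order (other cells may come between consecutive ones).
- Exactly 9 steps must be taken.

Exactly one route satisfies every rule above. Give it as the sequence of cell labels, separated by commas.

d1, c1, b1, b2, c2, d2, e2, e3, d3, c3

The waypoints must appear in the order c2, e3, with no cell reused.
Route from d1: left 2 to b1, down 1 to b2, right 3 to e2, down 1 to e3, left 2 to c3 — 9 moves in all.
Check: order respected (c2 at step 4, e3 at step 7); 9 moves as required.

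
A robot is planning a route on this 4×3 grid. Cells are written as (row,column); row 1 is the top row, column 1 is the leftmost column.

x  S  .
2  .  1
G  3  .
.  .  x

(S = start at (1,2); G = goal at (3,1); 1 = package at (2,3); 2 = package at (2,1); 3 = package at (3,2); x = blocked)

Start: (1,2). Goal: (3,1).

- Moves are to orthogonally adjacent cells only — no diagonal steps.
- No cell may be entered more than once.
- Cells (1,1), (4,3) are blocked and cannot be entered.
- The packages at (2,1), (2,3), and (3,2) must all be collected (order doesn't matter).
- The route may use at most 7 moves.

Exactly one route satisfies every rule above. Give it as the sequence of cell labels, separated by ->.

The 7-move cap with required stops at (2,1), (2,3), (3,2) leaves no slack for detours.
Route from (1,2): right 1 to (1,3), down 2 to (3,3), left 1 to (3,2), up 1 to (2,2), left 1 to (2,1), down 1 to (3,1) — 7 moves in all.
Check: all required cells visited; 7 ≤ 7 moves.

(1,2) -> (1,3) -> (2,3) -> (3,3) -> (3,2) -> (2,2) -> (2,1) -> (3,1)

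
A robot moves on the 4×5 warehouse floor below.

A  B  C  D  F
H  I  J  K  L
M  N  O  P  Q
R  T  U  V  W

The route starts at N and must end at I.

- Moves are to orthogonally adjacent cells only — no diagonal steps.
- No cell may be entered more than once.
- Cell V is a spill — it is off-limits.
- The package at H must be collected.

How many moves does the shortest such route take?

3

Any route passes through H somewhere between N and I. Summing Manhattan distances along the two legs (N → H → I) gives a lower bound of 2 + 1 = 3 moves.
A route of 3 moves achieves this: N → M → H → I.
Since 3 matches the lower bound, it is optimal.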